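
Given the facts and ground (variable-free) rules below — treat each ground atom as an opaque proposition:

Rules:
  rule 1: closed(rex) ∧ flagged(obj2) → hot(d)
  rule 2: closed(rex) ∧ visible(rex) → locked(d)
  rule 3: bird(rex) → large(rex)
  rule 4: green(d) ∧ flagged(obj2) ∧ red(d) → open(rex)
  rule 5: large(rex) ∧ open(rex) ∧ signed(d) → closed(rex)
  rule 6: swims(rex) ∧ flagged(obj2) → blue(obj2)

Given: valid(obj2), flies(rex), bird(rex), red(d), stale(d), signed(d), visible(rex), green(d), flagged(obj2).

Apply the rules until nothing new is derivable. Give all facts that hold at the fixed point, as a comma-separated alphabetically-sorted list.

[1] rule 3 [bird(rex) → large(rex)]; rule 4 [green(d) ∧ flagged(obj2) ∧ red(d) → open(rex)]. ⇒ new: large(rex), open(rex).
[2] rule 5 [large(rex) ∧ open(rex) ∧ signed(d) → closed(rex)]. ⇒ new: closed(rex).
[3] rule 1 [closed(rex) ∧ flagged(obj2) → hot(d)]; rule 2 [closed(rex) ∧ visible(rex) → locked(d)]. ⇒ new: hot(d), locked(d).

bird(rex), closed(rex), flagged(obj2), flies(rex), green(d), hot(d), large(rex), locked(d), open(rex), red(d), signed(d), stale(d), valid(obj2), visible(rex)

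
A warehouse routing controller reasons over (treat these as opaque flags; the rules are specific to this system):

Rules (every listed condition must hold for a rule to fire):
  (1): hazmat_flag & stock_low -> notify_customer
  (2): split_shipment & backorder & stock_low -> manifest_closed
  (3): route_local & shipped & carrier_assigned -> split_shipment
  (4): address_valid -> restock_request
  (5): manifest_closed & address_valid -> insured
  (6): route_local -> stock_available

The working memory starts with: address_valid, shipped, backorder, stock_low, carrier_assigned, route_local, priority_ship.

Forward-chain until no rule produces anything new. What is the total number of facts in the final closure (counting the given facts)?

12

Round 1 — (3), (4), (6), derive split_shipment, restock_request, stock_available.
Round 2 — (2), derive manifest_closed.
Round 3 — (5), derive insured.
Closure: {address_valid, backorder, carrier_assigned, insured, manifest_closed, priority_ship, restock_request, route_local, shipped, split_shipment, stock_available, stock_low} — 12 facts.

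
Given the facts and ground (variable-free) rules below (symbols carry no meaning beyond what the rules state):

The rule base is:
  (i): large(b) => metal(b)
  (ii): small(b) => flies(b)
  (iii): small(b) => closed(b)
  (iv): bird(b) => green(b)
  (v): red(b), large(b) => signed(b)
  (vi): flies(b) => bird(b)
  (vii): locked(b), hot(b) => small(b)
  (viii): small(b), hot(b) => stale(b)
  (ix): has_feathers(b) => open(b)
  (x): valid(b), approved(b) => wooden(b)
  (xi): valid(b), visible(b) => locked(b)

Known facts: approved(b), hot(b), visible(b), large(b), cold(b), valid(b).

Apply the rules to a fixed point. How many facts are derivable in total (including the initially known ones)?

Round 1: (i) [large(b) => metal(b)]; (x) [valid(b), approved(b) => wooden(b)]; (xi) [valid(b), visible(b) => locked(b)]. New: metal(b), wooden(b), locked(b).
Round 2: (vii) [locked(b), hot(b) => small(b)]. New: small(b).
Round 3: (ii) [small(b) => flies(b)]; (iii) [small(b) => closed(b)]; (viii) [small(b), hot(b) => stale(b)]. New: flies(b), closed(b), stale(b).
Round 4: (vi) [flies(b) => bird(b)]. New: bird(b).
Round 5: (iv) [bird(b) => green(b)]. New: green(b).
Closure: {approved(b), bird(b), closed(b), cold(b), flies(b), green(b), hot(b), large(b), locked(b), metal(b), small(b), stale(b), valid(b), visible(b), wooden(b)} — 15 facts.

15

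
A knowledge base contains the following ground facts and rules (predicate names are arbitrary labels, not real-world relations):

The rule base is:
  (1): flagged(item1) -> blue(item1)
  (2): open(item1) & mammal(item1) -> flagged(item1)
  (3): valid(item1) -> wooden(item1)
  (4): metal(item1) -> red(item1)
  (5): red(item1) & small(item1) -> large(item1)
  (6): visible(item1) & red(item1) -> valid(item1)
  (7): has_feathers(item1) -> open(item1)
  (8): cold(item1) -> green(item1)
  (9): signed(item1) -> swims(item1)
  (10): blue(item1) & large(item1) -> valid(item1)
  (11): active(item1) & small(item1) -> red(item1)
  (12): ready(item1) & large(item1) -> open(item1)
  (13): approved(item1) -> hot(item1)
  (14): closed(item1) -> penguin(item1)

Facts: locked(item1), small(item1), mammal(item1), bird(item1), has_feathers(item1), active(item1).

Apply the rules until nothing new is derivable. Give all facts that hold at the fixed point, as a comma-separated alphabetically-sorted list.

active(item1), bird(item1), blue(item1), flagged(item1), has_feathers(item1), large(item1), locked(item1), mammal(item1), open(item1), red(item1), small(item1), valid(item1), wooden(item1)

Round 1 — (7), (11), derive open(item1), red(item1).
Round 2 — (2), (5), derive flagged(item1), large(item1).
Round 3 — (1), derive blue(item1).
Round 4 — (10), derive valid(item1).
Round 5 — (3), derive wooden(item1).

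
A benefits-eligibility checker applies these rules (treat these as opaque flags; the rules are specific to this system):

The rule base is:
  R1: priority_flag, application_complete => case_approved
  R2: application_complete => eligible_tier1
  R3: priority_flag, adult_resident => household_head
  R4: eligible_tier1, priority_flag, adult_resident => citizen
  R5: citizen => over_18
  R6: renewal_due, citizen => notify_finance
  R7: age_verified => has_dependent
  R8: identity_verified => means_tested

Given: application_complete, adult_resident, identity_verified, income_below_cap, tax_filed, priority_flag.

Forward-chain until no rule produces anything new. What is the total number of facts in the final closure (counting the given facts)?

Round 1 — R1, R2, R3, R8, derive case_approved, eligible_tier1, household_head, means_tested.
Round 2 — R4, derive citizen.
Round 3 — R5, derive over_18.
Closure: {adult_resident, application_complete, case_approved, citizen, eligible_tier1, household_head, identity_verified, income_below_cap, means_tested, over_18, priority_flag, tax_filed} — 12 facts.

12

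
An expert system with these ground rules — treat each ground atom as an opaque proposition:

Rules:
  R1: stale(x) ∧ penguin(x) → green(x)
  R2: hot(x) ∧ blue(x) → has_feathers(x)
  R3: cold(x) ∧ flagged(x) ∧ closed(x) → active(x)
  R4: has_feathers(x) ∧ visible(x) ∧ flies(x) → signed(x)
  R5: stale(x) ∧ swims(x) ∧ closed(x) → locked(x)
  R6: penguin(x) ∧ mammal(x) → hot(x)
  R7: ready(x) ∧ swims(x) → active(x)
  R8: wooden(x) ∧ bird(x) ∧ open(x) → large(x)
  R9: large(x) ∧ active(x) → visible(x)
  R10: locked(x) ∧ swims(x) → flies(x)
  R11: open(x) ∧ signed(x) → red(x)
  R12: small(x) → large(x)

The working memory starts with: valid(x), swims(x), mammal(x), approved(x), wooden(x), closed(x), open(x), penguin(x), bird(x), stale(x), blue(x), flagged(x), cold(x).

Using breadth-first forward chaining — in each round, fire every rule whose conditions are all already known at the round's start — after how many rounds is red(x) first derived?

4

Round 1 fires R1, R3, R5, R6, R8, giving green(x), active(x), locked(x), hot(x), large(x).
Round 2 fires R2, R9, R10, giving has_feathers(x), visible(x), flies(x).
Round 3 fires R4, giving signed(x).
Round 4 fires R11, giving red(x).
red(x) first appears in round 4.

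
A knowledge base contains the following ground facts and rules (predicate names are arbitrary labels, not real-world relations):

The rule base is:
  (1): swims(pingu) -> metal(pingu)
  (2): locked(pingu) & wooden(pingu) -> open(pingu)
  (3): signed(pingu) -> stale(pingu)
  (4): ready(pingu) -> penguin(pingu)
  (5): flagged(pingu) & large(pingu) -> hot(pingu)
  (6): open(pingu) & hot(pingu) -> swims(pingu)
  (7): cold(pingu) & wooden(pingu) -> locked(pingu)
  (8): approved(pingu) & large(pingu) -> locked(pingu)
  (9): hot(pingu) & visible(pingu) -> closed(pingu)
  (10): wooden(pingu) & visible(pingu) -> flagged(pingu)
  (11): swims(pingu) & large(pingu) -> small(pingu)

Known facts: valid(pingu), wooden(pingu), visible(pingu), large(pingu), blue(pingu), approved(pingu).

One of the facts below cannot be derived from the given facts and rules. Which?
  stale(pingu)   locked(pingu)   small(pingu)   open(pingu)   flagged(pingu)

stale(pingu)

Round 1: (8) [approved(pingu) & large(pingu) -> locked(pingu)]; (10) [wooden(pingu) & visible(pingu) -> flagged(pingu)]. Adds locked(pingu), flagged(pingu).
Round 2: (2) [locked(pingu) & wooden(pingu) -> open(pingu)]; (5) [flagged(pingu) & large(pingu) -> hot(pingu)]. Adds open(pingu), hot(pingu).
Round 3: (6) [open(pingu) & hot(pingu) -> swims(pingu)]; (9) [hot(pingu) & visible(pingu) -> closed(pingu)]. Adds swims(pingu), closed(pingu).
Round 4: (1) [swims(pingu) -> metal(pingu)]; (11) [swims(pingu) & large(pingu) -> small(pingu)]. Adds metal(pingu), small(pingu).
Derived: small(pingu) (round 4), open(pingu) (round 2), flagged(pingu) (round 1), locked(pingu) (round 1). stale(pingu) never appears in any round.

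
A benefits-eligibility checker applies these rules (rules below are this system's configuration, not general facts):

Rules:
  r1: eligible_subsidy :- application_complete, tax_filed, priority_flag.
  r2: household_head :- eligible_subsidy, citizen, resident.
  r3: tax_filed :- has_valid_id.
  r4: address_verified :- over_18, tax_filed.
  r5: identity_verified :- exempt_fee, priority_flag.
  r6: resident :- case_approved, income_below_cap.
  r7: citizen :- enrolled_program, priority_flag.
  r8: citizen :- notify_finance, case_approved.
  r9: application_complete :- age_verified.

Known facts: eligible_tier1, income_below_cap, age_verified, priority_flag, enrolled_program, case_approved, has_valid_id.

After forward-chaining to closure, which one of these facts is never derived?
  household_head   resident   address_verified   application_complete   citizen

address_verified

Round 1 fires r3, r6, r7, r9, giving tax_filed, resident, citizen, application_complete.
Round 2 fires r1, giving eligible_subsidy.
Round 3 fires r2, giving household_head.
Derived: household_head (round 3), application_complete (round 1), resident (round 1), citizen (round 1). address_verified never appears in any round.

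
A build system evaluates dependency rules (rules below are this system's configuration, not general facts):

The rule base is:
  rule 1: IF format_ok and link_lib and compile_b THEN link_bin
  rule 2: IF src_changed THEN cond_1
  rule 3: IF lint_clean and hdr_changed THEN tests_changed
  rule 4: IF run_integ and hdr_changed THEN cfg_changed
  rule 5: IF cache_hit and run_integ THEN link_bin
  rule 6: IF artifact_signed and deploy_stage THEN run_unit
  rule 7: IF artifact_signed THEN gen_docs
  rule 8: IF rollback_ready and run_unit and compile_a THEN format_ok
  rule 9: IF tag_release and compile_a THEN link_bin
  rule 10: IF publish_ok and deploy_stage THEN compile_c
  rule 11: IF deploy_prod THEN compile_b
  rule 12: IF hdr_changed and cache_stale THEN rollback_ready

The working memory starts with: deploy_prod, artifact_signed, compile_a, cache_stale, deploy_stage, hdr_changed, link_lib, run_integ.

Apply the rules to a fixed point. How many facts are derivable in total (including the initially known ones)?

Round 1: rule 4 [IF run_integ and hdr_changed THEN cfg_changed]; rule 6 [IF artifact_signed and deploy_stage THEN run_unit]; rule 7 [IF artifact_signed THEN gen_docs]; rule 11 [IF deploy_prod THEN compile_b]; rule 12 [IF hdr_changed and cache_stale THEN rollback_ready]. Adds cfg_changed, run_unit, gen_docs, compile_b, rollback_ready.
Round 2: rule 8 [IF rollback_ready and run_unit and compile_a THEN format_ok]. Adds format_ok.
Round 3: rule 1 [IF format_ok and link_lib and compile_b THEN link_bin]. Adds link_bin.
Closure: {artifact_signed, cache_stale, cfg_changed, compile_a, compile_b, deploy_prod, deploy_stage, format_ok, gen_docs, hdr_changed, link_bin, link_lib, rollback_ready, run_integ, run_unit} — 15 facts.

15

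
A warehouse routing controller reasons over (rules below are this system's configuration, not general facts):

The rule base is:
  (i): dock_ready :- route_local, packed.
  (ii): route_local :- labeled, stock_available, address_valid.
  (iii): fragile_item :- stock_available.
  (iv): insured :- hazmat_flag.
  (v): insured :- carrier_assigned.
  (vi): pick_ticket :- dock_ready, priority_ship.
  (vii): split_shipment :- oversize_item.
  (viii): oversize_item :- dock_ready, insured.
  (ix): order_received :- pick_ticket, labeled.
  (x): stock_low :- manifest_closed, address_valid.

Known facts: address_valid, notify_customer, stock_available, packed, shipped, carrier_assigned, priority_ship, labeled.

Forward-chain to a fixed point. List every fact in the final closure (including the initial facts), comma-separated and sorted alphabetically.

address_valid, carrier_assigned, dock_ready, fragile_item, insured, labeled, notify_customer, order_received, oversize_item, packed, pick_ticket, priority_ship, route_local, shipped, split_shipment, stock_available

[1] (ii) [route_local :- labeled, stock_available, address_valid.]; (iii) [fragile_item :- stock_available.]; (v) [insured :- carrier_assigned.]. ⇒ new: route_local, fragile_item, insured.
[2] (i) [dock_ready :- route_local, packed.]. ⇒ new: dock_ready.
[3] (vi) [pick_ticket :- dock_ready, priority_ship.]; (viii) [oversize_item :- dock_ready, insured.]. ⇒ new: pick_ticket, oversize_item.
[4] (vii) [split_shipment :- oversize_item.]; (ix) [order_received :- pick_ticket, labeled.]. ⇒ new: split_shipment, order_received.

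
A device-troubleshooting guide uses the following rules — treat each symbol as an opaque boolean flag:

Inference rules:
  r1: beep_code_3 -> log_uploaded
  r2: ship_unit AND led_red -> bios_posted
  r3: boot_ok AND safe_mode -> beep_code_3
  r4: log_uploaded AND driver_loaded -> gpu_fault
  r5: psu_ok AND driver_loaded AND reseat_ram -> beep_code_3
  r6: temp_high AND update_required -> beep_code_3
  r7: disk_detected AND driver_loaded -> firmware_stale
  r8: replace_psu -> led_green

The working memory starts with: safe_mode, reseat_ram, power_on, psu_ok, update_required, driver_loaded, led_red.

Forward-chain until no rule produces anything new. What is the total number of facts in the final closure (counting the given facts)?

[1] r5 [psu_ok AND driver_loaded AND reseat_ram -> beep_code_3]. ⇒ new: beep_code_3.
[2] r1 [beep_code_3 -> log_uploaded]. ⇒ new: log_uploaded.
[3] r4 [log_uploaded AND driver_loaded -> gpu_fault]. ⇒ new: gpu_fault.
Closure: {beep_code_3, driver_loaded, gpu_fault, led_red, log_uploaded, power_on, psu_ok, reseat_ram, safe_mode, update_required} — 10 facts.

10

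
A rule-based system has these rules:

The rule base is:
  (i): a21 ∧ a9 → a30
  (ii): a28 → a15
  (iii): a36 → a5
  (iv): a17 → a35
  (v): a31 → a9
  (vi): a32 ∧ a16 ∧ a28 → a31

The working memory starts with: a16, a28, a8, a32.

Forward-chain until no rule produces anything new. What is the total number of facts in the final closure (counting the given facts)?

7

Round 1 fires (ii), (vi), giving a15, a31.
Round 2 fires (v), giving a9.
Closure: {a15, a16, a28, a31, a32, a8, a9} — 7 facts.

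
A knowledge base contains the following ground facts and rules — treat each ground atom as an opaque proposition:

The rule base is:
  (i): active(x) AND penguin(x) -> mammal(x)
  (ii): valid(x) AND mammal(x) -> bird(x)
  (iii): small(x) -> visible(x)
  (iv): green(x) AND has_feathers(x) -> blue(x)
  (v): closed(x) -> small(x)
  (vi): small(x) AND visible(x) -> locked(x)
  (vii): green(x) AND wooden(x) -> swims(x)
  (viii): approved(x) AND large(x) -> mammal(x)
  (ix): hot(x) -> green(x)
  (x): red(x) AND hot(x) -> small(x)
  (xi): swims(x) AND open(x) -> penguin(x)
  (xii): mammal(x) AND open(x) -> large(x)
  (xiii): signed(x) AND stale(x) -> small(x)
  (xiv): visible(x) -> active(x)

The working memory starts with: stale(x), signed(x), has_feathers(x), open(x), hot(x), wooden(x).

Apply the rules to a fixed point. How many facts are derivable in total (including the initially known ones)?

16

Round 1: (ix) [hot(x) -> green(x)]; (xiii) [signed(x) AND stale(x) -> small(x)]. Adds green(x), small(x).
Round 2: (iii) [small(x) -> visible(x)]; (iv) [green(x) AND has_feathers(x) -> blue(x)]; (vii) [green(x) AND wooden(x) -> swims(x)]. Adds visible(x), blue(x), swims(x).
Round 3: (vi) [small(x) AND visible(x) -> locked(x)]; (xi) [swims(x) AND open(x) -> penguin(x)]; (xiv) [visible(x) -> active(x)]. Adds locked(x), penguin(x), active(x).
Round 4: (i) [active(x) AND penguin(x) -> mammal(x)]. Adds mammal(x).
Round 5: (xii) [mammal(x) AND open(x) -> large(x)]. Adds large(x).
Closure: {active(x), blue(x), green(x), has_feathers(x), hot(x), large(x), locked(x), mammal(x), open(x), penguin(x), signed(x), small(x), stale(x), swims(x), visible(x), wooden(x)} — 16 facts.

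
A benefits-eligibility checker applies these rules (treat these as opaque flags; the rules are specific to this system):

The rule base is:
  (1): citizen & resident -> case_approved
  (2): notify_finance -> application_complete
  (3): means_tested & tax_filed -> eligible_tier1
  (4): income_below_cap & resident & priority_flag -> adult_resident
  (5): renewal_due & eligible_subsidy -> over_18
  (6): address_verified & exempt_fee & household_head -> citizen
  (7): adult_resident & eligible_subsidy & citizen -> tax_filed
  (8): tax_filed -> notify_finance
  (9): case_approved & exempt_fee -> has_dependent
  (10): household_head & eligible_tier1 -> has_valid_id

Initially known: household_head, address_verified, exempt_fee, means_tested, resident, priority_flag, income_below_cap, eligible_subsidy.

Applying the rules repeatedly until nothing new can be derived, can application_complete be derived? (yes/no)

yes

Round 1 — (4), (6), derive adult_resident, citizen.
Round 2 — (1), (7), derive case_approved, tax_filed.
Round 3 — (3), (8), (9), derive eligible_tier1, notify_finance, has_dependent.
Round 4 — (2), (10), derive application_complete, has_valid_id.
application_complete appears in round 4, so it is derivable.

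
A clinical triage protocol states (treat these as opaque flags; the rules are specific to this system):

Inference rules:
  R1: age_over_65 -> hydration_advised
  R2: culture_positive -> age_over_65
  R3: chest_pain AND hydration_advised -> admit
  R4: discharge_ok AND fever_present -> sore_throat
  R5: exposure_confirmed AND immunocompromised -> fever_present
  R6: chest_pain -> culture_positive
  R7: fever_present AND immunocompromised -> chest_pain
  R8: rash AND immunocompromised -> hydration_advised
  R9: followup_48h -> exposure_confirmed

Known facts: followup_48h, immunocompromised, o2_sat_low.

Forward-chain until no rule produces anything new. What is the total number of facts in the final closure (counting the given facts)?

10

Round 1: R9 [followup_48h -> exposure_confirmed]. Adds exposure_confirmed.
Round 2: R5 [exposure_confirmed AND immunocompromised -> fever_present]. Adds fever_present.
Round 3: R7 [fever_present AND immunocompromised -> chest_pain]. Adds chest_pain.
Round 4: R6 [chest_pain -> culture_positive]. Adds culture_positive.
Round 5: R2 [culture_positive -> age_over_65]. Adds age_over_65.
Round 6: R1 [age_over_65 -> hydration_advised]. Adds hydration_advised.
Round 7: R3 [chest_pain AND hydration_advised -> admit]. Adds admit.
Closure: {admit, age_over_65, chest_pain, culture_positive, exposure_confirmed, fever_present, followup_48h, hydration_advised, immunocompromised, o2_sat_low} — 10 facts.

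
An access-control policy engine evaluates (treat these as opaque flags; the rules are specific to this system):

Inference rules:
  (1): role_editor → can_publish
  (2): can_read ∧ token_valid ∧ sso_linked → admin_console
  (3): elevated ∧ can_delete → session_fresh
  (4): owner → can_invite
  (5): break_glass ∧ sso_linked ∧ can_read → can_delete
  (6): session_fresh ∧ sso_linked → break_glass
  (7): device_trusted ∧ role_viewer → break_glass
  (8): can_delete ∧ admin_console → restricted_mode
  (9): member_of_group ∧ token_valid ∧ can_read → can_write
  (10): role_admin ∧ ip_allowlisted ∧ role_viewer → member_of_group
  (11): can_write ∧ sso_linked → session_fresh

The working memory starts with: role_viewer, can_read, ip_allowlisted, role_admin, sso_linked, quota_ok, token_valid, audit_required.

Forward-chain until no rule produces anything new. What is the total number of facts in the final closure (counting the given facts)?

Round 1 fires (2), (10), giving admin_console, member_of_group.
Round 2 fires (9), giving can_write.
Round 3 fires (11), giving session_fresh.
Round 4 fires (6), giving break_glass.
Round 5 fires (5), giving can_delete.
Round 6 fires (8), giving restricted_mode.
Closure: {admin_console, audit_required, break_glass, can_delete, can_read, can_write, ip_allowlisted, member_of_group, quota_ok, restricted_mode, role_admin, role_viewer, session_fresh, sso_linked, token_valid} — 15 facts.

15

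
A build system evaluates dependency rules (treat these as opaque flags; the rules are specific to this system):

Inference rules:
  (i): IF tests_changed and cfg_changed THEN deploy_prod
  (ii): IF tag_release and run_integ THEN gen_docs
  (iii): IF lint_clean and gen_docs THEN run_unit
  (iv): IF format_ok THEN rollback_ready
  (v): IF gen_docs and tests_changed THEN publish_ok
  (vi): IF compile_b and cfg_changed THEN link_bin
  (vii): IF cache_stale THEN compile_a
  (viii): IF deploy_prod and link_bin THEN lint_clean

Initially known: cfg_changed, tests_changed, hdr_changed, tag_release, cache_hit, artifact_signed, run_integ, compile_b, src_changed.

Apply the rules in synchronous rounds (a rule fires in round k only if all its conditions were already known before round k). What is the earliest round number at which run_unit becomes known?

[1] (i) [IF tests_changed and cfg_changed THEN deploy_prod]; (ii) [IF tag_release and run_integ THEN gen_docs]; (vi) [IF compile_b and cfg_changed THEN link_bin]. ⇒ new: deploy_prod, gen_docs, link_bin.
[2] (v) [IF gen_docs and tests_changed THEN publish_ok]; (viii) [IF deploy_prod and link_bin THEN lint_clean]. ⇒ new: publish_ok, lint_clean.
[3] (iii) [IF lint_clean and gen_docs THEN run_unit]. ⇒ new: run_unit.
run_unit first appears in round 3.

3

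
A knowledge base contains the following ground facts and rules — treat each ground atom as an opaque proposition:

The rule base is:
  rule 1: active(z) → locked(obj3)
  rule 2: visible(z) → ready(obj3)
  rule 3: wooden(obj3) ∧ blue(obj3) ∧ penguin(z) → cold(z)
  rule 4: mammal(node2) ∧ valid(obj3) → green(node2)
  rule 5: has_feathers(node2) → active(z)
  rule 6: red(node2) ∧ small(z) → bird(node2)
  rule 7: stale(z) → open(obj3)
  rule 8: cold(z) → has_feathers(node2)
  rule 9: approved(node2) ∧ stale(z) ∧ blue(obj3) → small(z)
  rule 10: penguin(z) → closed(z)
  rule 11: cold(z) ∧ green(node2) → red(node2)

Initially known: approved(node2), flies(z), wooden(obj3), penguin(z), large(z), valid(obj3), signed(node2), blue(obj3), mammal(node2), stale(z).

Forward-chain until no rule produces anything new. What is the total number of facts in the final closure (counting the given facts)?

20

Round 1 fires rule 3, rule 4, rule 7, rule 9, rule 10, giving cold(z), green(node2), open(obj3), small(z), closed(z).
Round 2 fires rule 8, rule 11, giving has_feathers(node2), red(node2).
Round 3 fires rule 5, rule 6, giving active(z), bird(node2).
Round 4 fires rule 1, giving locked(obj3).
Closure: {active(z), approved(node2), bird(node2), blue(obj3), closed(z), cold(z), flies(z), green(node2), has_feathers(node2), large(z), locked(obj3), mammal(node2), open(obj3), penguin(z), red(node2), signed(node2), small(z), stale(z), valid(obj3), wooden(obj3)} — 20 facts.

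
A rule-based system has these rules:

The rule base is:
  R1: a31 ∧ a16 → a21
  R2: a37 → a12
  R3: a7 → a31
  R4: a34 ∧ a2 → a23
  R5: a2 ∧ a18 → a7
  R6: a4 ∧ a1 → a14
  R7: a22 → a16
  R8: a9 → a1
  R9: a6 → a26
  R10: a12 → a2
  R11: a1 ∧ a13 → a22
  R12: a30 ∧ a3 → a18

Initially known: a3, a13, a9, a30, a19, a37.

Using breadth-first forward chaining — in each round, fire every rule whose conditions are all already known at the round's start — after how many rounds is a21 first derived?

[1] R2 [a37 → a12]; R8 [a9 → a1]; R12 [a30 ∧ a3 → a18]. ⇒ new: a12, a1, a18.
[2] R10 [a12 → a2]; R11 [a1 ∧ a13 → a22]. ⇒ new: a2, a22.
[3] R5 [a2 ∧ a18 → a7]; R7 [a22 → a16]. ⇒ new: a7, a16.
[4] R3 [a7 → a31]. ⇒ new: a31.
[5] R1 [a31 ∧ a16 → a21]. ⇒ new: a21.
a21 first appears in round 5.

5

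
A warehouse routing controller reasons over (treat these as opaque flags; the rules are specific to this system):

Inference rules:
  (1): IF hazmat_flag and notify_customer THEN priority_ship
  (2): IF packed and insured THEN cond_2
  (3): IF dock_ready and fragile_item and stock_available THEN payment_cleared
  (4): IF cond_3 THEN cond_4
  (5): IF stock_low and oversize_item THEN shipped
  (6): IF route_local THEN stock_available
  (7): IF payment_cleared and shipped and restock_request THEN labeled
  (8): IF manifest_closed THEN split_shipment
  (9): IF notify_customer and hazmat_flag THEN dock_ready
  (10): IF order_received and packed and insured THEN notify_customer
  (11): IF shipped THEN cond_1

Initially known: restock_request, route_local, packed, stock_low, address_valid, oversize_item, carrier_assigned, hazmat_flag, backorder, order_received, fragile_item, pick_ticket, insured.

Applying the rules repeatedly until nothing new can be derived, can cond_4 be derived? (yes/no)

[1] (2) [IF packed and insured THEN cond_2]; (5) [IF stock_low and oversize_item THEN shipped]; (6) [IF route_local THEN stock_available]; (10) [IF order_received and packed and insured THEN notify_customer]. ⇒ new: cond_2, shipped, stock_available, notify_customer.
[2] (1) [IF hazmat_flag and notify_customer THEN priority_ship]; (9) [IF notify_customer and hazmat_flag THEN dock_ready]; (11) [IF shipped THEN cond_1]. ⇒ new: priority_ship, dock_ready, cond_1.
[3] (3) [IF dock_ready and fragile_item and stock_available THEN payment_cleared]. ⇒ new: payment_cleared.
[4] (7) [IF payment_cleared and shipped and restock_request THEN labeled]. ⇒ new: labeled.
Fixed point reached. cond_4 is concluded only by (4); (4) needs cond_3 (never derived).

no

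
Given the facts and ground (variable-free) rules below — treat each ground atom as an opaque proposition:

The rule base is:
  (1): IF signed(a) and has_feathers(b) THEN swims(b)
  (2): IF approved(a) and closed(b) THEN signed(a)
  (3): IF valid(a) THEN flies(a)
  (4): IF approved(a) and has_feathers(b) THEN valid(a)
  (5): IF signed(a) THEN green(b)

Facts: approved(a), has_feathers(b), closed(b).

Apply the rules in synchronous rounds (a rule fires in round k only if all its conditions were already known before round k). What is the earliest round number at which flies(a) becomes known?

Round 1 — (2), (4), derive signed(a), valid(a).
Round 2 — (1), (3), (5), derive swims(b), flies(a), green(b).
flies(a) first appears in round 2.

2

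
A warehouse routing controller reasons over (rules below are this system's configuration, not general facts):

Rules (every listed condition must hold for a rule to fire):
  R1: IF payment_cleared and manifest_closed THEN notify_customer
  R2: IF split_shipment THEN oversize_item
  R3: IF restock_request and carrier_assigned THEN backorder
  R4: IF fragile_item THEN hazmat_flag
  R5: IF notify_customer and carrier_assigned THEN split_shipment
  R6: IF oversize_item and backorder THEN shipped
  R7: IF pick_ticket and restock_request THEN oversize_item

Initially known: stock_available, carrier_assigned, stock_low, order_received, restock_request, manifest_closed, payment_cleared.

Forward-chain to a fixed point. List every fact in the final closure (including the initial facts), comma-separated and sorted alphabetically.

backorder, carrier_assigned, manifest_closed, notify_customer, order_received, oversize_item, payment_cleared, restock_request, shipped, split_shipment, stock_available, stock_low

[1] R1 [IF payment_cleared and manifest_closed THEN notify_customer]; R3 [IF restock_request and carrier_assigned THEN backorder]. ⇒ new: notify_customer, backorder.
[2] R5 [IF notify_customer and carrier_assigned THEN split_shipment]. ⇒ new: split_shipment.
[3] R2 [IF split_shipment THEN oversize_item]. ⇒ new: oversize_item.
[4] R6 [IF oversize_item and backorder THEN shipped]. ⇒ new: shipped.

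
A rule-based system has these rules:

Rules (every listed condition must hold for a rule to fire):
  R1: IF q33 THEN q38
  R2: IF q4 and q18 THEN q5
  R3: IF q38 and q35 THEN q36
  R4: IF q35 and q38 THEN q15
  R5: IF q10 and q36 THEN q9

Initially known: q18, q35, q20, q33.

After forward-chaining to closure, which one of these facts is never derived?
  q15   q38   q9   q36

Round 1: R1 [IF q33 THEN q38]. Adds q38.
Round 2: R3 [IF q38 and q35 THEN q36]; R4 [IF q35 and q38 THEN q15]. Adds q36, q15.
Derived: q38 (round 1), q15 (round 2), q36 (round 2). q9 never appears in any round.

q9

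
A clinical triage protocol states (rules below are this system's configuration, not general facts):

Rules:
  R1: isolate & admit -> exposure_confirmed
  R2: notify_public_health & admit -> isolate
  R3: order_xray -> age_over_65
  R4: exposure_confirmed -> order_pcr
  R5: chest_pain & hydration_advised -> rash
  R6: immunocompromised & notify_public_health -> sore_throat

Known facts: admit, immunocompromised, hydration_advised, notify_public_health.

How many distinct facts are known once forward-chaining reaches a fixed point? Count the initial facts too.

[1] R2 [notify_public_health & admit -> isolate]; R6 [immunocompromised & notify_public_health -> sore_throat]. ⇒ new: isolate, sore_throat.
[2] R1 [isolate & admit -> exposure_confirmed]. ⇒ new: exposure_confirmed.
[3] R4 [exposure_confirmed -> order_pcr]. ⇒ new: order_pcr.
Closure: {admit, exposure_confirmed, hydration_advised, immunocompromised, isolate, notify_public_health, order_pcr, sore_throat} — 8 facts.

8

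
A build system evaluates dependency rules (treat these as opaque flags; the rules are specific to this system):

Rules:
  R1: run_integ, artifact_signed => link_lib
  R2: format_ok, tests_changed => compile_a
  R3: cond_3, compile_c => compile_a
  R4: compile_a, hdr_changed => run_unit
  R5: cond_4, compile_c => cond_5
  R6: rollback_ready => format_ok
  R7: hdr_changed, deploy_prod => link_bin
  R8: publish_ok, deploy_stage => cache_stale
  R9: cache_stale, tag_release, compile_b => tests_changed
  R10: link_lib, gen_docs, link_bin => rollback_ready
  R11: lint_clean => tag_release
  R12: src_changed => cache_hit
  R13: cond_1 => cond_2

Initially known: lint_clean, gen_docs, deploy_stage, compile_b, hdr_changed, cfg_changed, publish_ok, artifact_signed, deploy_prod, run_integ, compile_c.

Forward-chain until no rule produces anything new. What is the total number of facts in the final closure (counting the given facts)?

Round 1: R1 [run_integ, artifact_signed => link_lib]; R7 [hdr_changed, deploy_prod => link_bin]; R8 [publish_ok, deploy_stage => cache_stale]; R11 [lint_clean => tag_release]. Adds link_lib, link_bin, cache_stale, tag_release.
Round 2: R9 [cache_stale, tag_release, compile_b => tests_changed]; R10 [link_lib, gen_docs, link_bin => rollback_ready]. Adds tests_changed, rollback_ready.
Round 3: R6 [rollback_ready => format_ok]. Adds format_ok.
Round 4: R2 [format_ok, tests_changed => compile_a]. Adds compile_a.
Round 5: R4 [compile_a, hdr_changed => run_unit]. Adds run_unit.
Closure: {artifact_signed, cache_stale, cfg_changed, compile_a, compile_b, compile_c, deploy_prod, deploy_stage, format_ok, gen_docs, hdr_changed, link_bin, link_lib, lint_clean, publish_ok, rollback_ready, run_integ, run_unit, tag_release, tests_changed} — 20 facts.

20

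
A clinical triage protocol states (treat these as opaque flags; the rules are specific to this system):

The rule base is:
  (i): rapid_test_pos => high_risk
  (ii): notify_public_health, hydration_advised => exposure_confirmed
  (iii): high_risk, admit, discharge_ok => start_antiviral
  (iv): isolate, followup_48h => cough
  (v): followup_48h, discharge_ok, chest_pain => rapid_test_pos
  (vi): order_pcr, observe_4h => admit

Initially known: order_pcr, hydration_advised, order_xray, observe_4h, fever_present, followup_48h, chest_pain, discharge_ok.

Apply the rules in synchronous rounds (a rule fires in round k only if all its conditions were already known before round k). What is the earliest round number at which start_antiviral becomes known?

3

Round 1: (v) [followup_48h, discharge_ok, chest_pain => rapid_test_pos]; (vi) [order_pcr, observe_4h => admit]. New: rapid_test_pos, admit.
Round 2: (i) [rapid_test_pos => high_risk]. New: high_risk.
Round 3: (iii) [high_risk, admit, discharge_ok => start_antiviral]. New: start_antiviral.
start_antiviral first appears in round 3.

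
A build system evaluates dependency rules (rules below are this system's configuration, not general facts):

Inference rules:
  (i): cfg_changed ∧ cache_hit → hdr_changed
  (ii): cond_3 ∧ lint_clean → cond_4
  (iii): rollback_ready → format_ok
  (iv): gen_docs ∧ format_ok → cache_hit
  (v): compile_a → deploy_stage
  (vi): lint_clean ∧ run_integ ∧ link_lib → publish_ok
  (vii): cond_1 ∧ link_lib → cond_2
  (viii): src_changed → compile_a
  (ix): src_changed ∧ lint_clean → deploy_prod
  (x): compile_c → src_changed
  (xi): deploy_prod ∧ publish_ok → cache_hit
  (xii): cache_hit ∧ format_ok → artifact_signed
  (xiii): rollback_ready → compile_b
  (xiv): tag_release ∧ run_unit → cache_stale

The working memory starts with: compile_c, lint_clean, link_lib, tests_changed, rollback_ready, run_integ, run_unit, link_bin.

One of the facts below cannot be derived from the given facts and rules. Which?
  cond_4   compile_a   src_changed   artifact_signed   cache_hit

cond_4

Round 1: (iii) [rollback_ready → format_ok]; (vi) [lint_clean ∧ run_integ ∧ link_lib → publish_ok]; (x) [compile_c → src_changed]; (xiii) [rollback_ready → compile_b]. Adds format_ok, publish_ok, src_changed, compile_b.
Round 2: (viii) [src_changed → compile_a]; (ix) [src_changed ∧ lint_clean → deploy_prod]. Adds compile_a, deploy_prod.
Round 3: (v) [compile_a → deploy_stage]; (xi) [deploy_prod ∧ publish_ok → cache_hit]. Adds deploy_stage, cache_hit.
Round 4: (xii) [cache_hit ∧ format_ok → artifact_signed]. Adds artifact_signed.
Derived: compile_a (round 2), src_changed (round 1), cache_hit (round 3), artifact_signed (round 4). cond_4 never appears in any round.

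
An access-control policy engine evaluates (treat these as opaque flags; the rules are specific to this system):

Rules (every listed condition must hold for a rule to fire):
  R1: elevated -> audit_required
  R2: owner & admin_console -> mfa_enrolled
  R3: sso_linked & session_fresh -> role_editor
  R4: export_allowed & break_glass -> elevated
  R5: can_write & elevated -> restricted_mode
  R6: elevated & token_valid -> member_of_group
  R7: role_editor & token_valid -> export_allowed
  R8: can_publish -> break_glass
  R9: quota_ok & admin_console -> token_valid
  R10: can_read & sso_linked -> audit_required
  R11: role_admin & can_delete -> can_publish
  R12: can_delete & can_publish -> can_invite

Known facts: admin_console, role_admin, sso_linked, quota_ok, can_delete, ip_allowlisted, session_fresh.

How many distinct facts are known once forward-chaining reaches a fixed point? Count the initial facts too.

16

[1] R3 [sso_linked & session_fresh -> role_editor]; R9 [quota_ok & admin_console -> token_valid]; R11 [role_admin & can_delete -> can_publish]. ⇒ new: role_editor, token_valid, can_publish.
[2] R7 [role_editor & token_valid -> export_allowed]; R8 [can_publish -> break_glass]; R12 [can_delete & can_publish -> can_invite]. ⇒ new: export_allowed, break_glass, can_invite.
[3] R4 [export_allowed & break_glass -> elevated]. ⇒ new: elevated.
[4] R1 [elevated -> audit_required]; R6 [elevated & token_valid -> member_of_group]. ⇒ new: audit_required, member_of_group.
Closure: {admin_console, audit_required, break_glass, can_delete, can_invite, can_publish, elevated, export_allowed, ip_allowlisted, member_of_group, quota_ok, role_admin, role_editor, session_fresh, sso_linked, token_valid} — 16 facts.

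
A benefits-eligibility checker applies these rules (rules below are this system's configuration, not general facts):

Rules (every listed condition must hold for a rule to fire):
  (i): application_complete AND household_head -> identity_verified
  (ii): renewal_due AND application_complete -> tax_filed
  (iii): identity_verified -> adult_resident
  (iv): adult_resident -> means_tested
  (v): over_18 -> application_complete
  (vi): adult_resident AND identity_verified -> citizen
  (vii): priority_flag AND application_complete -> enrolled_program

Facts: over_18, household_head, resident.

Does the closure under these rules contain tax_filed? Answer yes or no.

no

Round 1 fires (v), giving application_complete.
Round 2 fires (i), giving identity_verified.
Round 3 fires (iii), giving adult_resident.
Round 4 fires (iv), (vi), giving means_tested, citizen.
Fixed point reached. tax_filed is concluded only by (ii); (ii) needs renewal_due (never derived).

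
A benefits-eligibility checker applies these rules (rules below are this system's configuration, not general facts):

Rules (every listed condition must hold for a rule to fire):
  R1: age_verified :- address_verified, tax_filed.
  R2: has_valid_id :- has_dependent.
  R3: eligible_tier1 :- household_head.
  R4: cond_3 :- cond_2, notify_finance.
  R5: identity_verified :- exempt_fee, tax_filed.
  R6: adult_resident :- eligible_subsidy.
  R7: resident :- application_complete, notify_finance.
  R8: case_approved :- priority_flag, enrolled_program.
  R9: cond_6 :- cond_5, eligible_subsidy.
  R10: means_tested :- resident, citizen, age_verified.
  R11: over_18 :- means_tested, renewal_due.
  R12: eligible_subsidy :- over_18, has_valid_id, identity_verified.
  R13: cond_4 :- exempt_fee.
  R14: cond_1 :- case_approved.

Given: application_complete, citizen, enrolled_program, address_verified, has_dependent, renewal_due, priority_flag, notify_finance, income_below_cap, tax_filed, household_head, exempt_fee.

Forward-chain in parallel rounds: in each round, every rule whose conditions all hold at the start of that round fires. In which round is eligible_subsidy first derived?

Round 1 — R1, R2, R3, R5, R7, R8, R13, derive age_verified, has_valid_id, eligible_tier1, identity_verified, resident, case_approved, cond_4.
Round 2 — R10, R14, derive means_tested, cond_1.
Round 3 — R11, derive over_18.
Round 4 — R12, derive eligible_subsidy.
eligible_subsidy first appears in round 4.

4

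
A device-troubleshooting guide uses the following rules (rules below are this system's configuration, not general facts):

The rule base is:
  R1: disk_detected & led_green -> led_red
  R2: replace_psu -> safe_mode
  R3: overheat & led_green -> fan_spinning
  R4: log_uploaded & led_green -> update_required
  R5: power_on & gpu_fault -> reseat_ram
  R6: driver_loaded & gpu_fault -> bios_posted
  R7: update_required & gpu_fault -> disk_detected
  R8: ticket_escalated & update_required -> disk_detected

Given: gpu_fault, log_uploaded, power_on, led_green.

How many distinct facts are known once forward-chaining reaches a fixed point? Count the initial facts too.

8

Round 1 — R4, R5, derive update_required, reseat_ram.
Round 2 — R7, derive disk_detected.
Round 3 — R1, derive led_red.
Closure: {disk_detected, gpu_fault, led_green, led_red, log_uploaded, power_on, reseat_ram, update_required} — 8 facts.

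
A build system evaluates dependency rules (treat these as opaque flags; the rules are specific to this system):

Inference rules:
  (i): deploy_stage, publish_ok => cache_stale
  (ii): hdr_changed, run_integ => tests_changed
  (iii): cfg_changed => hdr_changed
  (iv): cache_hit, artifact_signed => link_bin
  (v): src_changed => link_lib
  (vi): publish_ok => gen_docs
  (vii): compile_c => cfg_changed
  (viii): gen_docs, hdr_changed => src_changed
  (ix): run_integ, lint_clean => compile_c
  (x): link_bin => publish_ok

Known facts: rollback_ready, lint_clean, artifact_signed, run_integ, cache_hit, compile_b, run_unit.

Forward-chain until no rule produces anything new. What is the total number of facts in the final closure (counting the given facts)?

16

Round 1 fires (iv), (ix), giving link_bin, compile_c.
Round 2 fires (vii), (x), giving cfg_changed, publish_ok.
Round 3 fires (iii), (vi), giving hdr_changed, gen_docs.
Round 4 fires (ii), (viii), giving tests_changed, src_changed.
Round 5 fires (v), giving link_lib.
Closure: {artifact_signed, cache_hit, cfg_changed, compile_b, compile_c, gen_docs, hdr_changed, link_bin, link_lib, lint_clean, publish_ok, rollback_ready, run_integ, run_unit, src_changed, tests_changed} — 16 facts.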